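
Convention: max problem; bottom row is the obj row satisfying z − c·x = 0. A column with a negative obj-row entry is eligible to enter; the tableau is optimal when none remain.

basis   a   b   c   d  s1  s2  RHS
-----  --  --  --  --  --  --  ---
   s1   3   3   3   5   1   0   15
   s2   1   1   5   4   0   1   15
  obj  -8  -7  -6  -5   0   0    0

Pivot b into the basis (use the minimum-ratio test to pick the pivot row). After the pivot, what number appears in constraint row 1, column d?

5/3

Ratio test on column b — row 1: 15/3 = 5; row 2: 15/1 = 15. Minimum is 5 at row 1 (s1 leaves); pivot element 3.
Divide row 1 by 3; eliminate column b from the other rows.
In the new row 1, the d entry is the old entry divided by the pivot: 5/3 = 5/3.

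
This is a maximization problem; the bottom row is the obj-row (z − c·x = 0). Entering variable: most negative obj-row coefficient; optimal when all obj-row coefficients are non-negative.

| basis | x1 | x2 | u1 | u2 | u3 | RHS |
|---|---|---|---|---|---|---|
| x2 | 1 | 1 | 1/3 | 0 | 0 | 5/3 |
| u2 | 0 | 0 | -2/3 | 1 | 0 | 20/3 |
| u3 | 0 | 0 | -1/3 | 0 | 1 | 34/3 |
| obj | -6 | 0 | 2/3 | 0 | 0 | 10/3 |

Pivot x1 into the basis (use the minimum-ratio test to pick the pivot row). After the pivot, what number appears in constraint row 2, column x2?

Ratio test on column x1 — row 1: (5/3)/1 = 5/3; row 2: entry 0 ≤ 0; row 3: entry 0 ≤ 0. Minimum is 5/3 at row 1 (x2 leaves); pivot element 1.
Divide row 1 by 1; eliminate column x1 from the other rows.
Row 2 update in column x2: 0 − 0·1 = 0.

0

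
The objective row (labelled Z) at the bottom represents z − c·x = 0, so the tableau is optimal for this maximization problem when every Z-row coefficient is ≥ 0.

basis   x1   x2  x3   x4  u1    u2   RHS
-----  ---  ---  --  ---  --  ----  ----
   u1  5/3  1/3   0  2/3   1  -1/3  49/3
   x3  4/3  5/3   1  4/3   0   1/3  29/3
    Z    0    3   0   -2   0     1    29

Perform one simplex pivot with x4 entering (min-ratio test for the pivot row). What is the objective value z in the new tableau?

Ratio test on column x4 — row 1: (49/3)/(2/3) = 49/2; row 2: (29/3)/(4/3) = 29/4. Minimum is 29/4 at row 2 (x3 leaves); pivot element 4/3.
Pivot on row 2; the Z-row RHS becomes 29 − (-2)·(29/4) = 87/2.

87/2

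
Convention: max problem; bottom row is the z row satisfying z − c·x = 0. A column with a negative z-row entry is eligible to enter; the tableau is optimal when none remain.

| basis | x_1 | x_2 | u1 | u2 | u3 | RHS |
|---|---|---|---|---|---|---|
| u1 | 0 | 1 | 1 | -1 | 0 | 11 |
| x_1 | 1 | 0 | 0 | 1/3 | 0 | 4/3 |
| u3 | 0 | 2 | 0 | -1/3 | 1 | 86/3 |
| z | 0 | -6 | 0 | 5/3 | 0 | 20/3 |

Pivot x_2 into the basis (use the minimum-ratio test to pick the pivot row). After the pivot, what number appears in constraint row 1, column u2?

-1

Ratio test on column x_2 — row 1: 11/1 = 11; row 2: entry 0 ≤ 0; row 3: (86/3)/2 = 43/3. Minimum is 11 at row 1 (u1 leaves); pivot element 1.
Divide row 1 by 1; eliminate column x_2 from the other rows.
In the new row 1, the u2 entry is the old entry divided by the pivot: (-1)/1 = -1.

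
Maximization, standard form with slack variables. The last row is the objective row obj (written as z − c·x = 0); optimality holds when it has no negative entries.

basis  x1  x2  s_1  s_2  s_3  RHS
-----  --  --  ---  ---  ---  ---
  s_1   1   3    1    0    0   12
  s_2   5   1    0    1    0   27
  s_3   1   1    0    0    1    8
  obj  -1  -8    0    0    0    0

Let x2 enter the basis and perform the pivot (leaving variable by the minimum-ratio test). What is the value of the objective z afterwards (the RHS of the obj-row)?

Ratio test on column x2 — row 1: 12/3 = 4; row 2: 27/1 = 27; row 3: 8/1 = 8. Minimum is 4 at row 1 (s_1 leaves); pivot element 3.
Pivot on row 1; the obj-row RHS becomes 0 − (-8)·4 = 32.

32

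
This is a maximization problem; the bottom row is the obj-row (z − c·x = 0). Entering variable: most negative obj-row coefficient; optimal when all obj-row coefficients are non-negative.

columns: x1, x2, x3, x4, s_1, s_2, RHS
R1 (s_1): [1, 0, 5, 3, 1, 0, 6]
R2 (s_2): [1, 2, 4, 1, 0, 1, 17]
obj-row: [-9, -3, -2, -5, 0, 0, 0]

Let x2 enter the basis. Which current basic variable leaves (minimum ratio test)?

s_2

Column x2 entries and ratios — s_1: 0 ≤ 0, skip; s_2: 17/2 = 17/2.
Smallest ratio is 17/2 in the row of s_2, so s_2 leaves.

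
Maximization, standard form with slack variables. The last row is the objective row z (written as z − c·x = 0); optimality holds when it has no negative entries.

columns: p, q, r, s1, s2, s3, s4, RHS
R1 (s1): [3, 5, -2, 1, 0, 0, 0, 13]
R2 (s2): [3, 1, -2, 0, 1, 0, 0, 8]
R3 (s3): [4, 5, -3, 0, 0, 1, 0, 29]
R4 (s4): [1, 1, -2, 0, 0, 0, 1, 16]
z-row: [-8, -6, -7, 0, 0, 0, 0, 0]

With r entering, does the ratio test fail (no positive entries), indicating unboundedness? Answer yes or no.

Every constraint-row entry in column r is ≤ 0, so increasing r is unbounded.

yes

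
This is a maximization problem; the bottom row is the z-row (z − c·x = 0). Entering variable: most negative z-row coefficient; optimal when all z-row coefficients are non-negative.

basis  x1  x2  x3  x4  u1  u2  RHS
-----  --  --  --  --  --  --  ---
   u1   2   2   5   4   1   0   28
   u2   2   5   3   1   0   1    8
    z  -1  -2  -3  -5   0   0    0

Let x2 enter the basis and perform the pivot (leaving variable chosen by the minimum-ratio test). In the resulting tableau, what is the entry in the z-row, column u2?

2/5

Ratio test on column x2 — row 1: 28/2 = 14; row 2: 8/5 = 8/5. Minimum is 8/5 at row 2 (u2 leaves); pivot element 5.
Divide row 2 by 5; eliminate column x2 from the other rows.
z-row update in column u2: 0 − (-2)·(1/5) = 2/5.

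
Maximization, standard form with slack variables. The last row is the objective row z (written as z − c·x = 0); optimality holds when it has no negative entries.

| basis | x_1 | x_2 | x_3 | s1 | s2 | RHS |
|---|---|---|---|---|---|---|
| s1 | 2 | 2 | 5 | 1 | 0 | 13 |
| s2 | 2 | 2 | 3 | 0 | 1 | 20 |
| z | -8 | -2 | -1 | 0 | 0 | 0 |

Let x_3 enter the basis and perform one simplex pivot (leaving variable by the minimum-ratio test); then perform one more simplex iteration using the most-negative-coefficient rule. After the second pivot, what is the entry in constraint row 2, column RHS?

Ratio test on column x_3 — row 1: 13/5 = 13/5; row 2: 20/3 = 20/3. Minimum is 13/5 at row 1 (s1 leaves); pivot element 5.
Divide row 1 by 5; eliminate column x_3 from the other rows.
Second iteration: most negative z-row entry is -38/5 in column x_1, so x_1 enters.
Ratio test on column x_1 — row 1: (13/5)/(2/5) = 13/2; row 2: (61/5)/(4/5) = 61/4. Minimum is 13/2 at row 1 (x_3 leaves); pivot element 2/5.
Divide row 1 by 2/5; eliminate column x_1 from the other rows.
After both pivots, the entry at constraint row 2, column RHS is 7.

7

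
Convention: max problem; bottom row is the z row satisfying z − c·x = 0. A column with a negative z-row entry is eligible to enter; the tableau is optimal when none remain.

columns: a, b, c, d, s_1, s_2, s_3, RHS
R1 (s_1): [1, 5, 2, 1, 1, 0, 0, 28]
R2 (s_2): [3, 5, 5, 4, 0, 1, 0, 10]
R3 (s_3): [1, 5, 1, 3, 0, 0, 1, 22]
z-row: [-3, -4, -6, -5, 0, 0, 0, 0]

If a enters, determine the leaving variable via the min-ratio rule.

s_2

Column a entries and ratios — s_1: 28/1 = 28; s_2: 10/3 = 10/3; s_3: 22/1 = 22.
Smallest ratio is 10/3 in the row of s_2, so s_2 leaves.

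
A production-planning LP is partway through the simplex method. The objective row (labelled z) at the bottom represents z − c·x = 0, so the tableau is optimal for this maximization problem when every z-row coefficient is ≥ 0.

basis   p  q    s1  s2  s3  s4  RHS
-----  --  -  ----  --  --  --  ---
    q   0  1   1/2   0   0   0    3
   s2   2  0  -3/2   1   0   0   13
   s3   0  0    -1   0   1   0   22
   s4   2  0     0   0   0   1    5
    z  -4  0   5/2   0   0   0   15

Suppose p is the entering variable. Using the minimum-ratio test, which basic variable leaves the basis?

Column p entries and ratios — q: 0 ≤ 0, skip; s2: 13/2 = 13/2; s3: 0 ≤ 0, skip; s4: 5/2 = 5/2.
Smallest ratio is 5/2 in the row of s4, so s4 leaves.

s4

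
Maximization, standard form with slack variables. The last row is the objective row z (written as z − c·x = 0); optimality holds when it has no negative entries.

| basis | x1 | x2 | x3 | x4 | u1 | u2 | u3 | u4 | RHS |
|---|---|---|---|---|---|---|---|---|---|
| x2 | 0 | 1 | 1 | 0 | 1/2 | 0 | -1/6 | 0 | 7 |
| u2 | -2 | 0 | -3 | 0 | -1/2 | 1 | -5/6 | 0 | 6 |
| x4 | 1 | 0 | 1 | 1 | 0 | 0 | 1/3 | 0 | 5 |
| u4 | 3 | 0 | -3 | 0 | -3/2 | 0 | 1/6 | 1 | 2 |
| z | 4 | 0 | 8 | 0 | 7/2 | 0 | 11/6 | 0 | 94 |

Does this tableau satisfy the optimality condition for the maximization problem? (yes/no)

yes

Every z-row coefficient is ≥ 0, so the tableau is optimal.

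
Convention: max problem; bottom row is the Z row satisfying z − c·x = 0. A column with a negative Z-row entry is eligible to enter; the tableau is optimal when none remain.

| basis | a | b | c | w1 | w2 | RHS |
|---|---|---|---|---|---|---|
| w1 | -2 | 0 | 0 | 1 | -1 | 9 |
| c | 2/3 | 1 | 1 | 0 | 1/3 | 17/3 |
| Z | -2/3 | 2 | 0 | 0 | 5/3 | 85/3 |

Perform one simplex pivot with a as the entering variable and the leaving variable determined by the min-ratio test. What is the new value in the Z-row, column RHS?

Ratio test on column a — row 1: entry -2 ≤ 0; row 2: (17/3)/(2/3) = 17/2. Minimum is 17/2 at row 2 (c leaves); pivot element 2/3.
Divide row 2 by 2/3; eliminate column a from the other rows.
Z-row update in column RHS: 85/3 − (-2/3)·(17/2) = 34.

34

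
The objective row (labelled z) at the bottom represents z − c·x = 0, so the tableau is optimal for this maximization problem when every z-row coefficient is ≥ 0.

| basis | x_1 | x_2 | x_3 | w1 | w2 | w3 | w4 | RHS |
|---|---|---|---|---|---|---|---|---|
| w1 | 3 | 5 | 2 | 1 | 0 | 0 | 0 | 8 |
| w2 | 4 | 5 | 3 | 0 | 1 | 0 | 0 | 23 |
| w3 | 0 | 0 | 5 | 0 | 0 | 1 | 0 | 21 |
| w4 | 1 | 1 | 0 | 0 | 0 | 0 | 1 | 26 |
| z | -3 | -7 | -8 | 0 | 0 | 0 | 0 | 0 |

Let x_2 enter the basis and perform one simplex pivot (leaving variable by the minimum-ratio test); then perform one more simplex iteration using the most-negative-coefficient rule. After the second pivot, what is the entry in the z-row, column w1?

4

Ratio test on column x_2 — row 1: 8/5 = 8/5; row 2: 23/5 = 23/5; row 3: entry 0 ≤ 0; row 4: 26/1 = 26. Minimum is 8/5 at row 1 (w1 leaves); pivot element 5.
Divide row 1 by 5; eliminate column x_2 from the other rows.
Second iteration: most negative z-row entry is -26/5 in column x_3, so x_3 enters.
Ratio test on column x_3 — row 1: (8/5)/(2/5) = 4; row 2: 15/1 = 15; row 3: 21/5 = 21/5; row 4: entry -2/5 ≤ 0. Minimum is 4 at row 1 (x_2 leaves); pivot element 2/5.
Divide row 1 by 2/5; eliminate column x_3 from the other rows.
After both pivots, the entry at the z-row, column w1 is 4.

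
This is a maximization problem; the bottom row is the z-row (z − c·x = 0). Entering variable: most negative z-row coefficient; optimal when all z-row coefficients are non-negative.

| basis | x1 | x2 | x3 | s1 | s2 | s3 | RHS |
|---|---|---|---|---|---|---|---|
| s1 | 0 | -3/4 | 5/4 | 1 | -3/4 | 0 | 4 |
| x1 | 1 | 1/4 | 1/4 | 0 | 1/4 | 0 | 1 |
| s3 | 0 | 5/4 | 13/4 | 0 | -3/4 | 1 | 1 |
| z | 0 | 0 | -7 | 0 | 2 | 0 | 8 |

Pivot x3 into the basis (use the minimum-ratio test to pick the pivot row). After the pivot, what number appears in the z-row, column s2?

Ratio test on column x3 — row 1: 4/(5/4) = 16/5; row 2: 1/(1/4) = 4; row 3: 1/(13/4) = 4/13. Minimum is 4/13 at row 3 (s3 leaves); pivot element 13/4.
Divide row 3 by 13/4; eliminate column x3 from the other rows.
z-row update in column s2: 2 − (-7)·(-3/13) = 5/13.

5/13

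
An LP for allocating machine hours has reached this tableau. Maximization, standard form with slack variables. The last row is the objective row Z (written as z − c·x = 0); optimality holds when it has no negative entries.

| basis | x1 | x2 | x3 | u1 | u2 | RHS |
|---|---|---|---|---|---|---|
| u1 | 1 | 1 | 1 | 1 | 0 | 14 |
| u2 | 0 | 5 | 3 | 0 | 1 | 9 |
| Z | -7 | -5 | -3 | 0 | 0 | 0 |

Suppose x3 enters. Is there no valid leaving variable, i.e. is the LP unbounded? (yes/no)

no

Column x3 has positive entries in row(s) 1, 2, so the ratio test bounds it — not unbounded.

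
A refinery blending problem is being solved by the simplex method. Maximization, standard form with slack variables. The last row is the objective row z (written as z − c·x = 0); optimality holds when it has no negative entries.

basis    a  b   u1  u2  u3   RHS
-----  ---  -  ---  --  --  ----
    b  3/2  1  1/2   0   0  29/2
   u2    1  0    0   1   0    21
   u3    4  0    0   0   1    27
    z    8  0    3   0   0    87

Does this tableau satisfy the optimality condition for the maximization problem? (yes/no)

yes

Every z-row coefficient is ≥ 0, so the tableau is optimal.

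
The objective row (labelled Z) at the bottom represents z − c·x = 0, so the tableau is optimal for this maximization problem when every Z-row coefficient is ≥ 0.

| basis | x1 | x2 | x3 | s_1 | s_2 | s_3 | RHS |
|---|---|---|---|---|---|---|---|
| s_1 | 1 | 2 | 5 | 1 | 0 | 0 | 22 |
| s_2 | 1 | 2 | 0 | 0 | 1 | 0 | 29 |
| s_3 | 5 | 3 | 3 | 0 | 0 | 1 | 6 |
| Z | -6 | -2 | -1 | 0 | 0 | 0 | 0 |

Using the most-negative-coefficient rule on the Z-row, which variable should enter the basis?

Negative Z-row entries: x1: -6, x2: -2, x3: -1.
The most negative is -6 in column x1, so x1 enters.

x1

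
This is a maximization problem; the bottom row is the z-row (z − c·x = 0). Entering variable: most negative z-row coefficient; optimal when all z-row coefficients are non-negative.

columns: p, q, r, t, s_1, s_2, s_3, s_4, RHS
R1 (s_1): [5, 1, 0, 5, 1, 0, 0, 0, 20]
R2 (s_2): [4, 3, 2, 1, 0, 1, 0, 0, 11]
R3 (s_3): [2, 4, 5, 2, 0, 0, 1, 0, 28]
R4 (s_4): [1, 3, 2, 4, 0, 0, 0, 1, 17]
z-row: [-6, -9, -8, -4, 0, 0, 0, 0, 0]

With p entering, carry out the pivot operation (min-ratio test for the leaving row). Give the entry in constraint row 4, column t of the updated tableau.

15/4

Ratio test on column p — row 1: 20/5 = 4; row 2: 11/4 = 11/4; row 3: 28/2 = 14; row 4: 17/1 = 17. Minimum is 11/4 at row 2 (s_2 leaves); pivot element 4.
Divide row 2 by 4; eliminate column p from the other rows.
Row 4 update in column t: 4 − 1·(1/4) = 15/4.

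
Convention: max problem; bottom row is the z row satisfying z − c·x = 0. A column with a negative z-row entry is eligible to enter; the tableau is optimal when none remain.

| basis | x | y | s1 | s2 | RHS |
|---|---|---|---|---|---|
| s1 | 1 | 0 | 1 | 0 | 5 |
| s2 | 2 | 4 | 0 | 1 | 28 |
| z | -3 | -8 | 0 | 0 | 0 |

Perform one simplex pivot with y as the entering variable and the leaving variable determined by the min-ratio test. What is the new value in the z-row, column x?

Ratio test on column y — row 1: entry 0 ≤ 0; row 2: 28/4 = 7. Minimum is 7 at row 2 (s2 leaves); pivot element 4.
Divide row 2 by 4; eliminate column y from the other rows.
z-row update in column x: -3 − (-8)·(1/2) = 1.

1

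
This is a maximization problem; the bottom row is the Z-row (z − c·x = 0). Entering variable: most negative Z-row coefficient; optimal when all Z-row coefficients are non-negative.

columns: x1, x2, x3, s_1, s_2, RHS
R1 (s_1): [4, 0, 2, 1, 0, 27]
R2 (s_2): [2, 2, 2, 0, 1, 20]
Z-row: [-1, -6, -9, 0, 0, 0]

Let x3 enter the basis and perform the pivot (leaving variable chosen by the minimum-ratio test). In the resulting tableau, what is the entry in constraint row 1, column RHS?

Ratio test on column x3 — row 1: 27/2 = 27/2; row 2: 20/2 = 10. Minimum is 10 at row 2 (s_2 leaves); pivot element 2.
Divide row 2 by 2; eliminate column x3 from the other rows.
Row 1 update in column RHS: 27 − 2·10 = 7.

7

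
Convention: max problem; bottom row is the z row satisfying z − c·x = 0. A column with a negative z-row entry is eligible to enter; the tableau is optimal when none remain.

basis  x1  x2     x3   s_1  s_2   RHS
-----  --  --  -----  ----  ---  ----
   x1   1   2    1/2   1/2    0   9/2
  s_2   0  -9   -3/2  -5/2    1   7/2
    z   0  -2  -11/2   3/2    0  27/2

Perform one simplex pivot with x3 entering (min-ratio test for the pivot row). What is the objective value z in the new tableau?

Ratio test on column x3 — row 1: (9/2)/(1/2) = 9; row 2: entry -3/2 ≤ 0. Minimum is 9 at row 1 (x1 leaves); pivot element 1/2.
Pivot on row 1; the z-row RHS becomes 27/2 − (-11/2)·9 = 63.

63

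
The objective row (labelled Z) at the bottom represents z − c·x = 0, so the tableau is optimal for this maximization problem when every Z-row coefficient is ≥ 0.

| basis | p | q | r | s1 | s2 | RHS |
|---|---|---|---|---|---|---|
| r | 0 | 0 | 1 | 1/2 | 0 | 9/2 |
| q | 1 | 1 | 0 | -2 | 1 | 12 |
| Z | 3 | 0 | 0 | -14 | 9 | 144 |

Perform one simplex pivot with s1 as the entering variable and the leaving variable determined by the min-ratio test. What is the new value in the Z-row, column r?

28

Ratio test on column s1 — row 1: (9/2)/(1/2) = 9; row 2: entry -2 ≤ 0. Minimum is 9 at row 1 (r leaves); pivot element 1/2.
Divide row 1 by 1/2; eliminate column s1 from the other rows.
Z-row update in column r: 0 − (-14)·2 = 28.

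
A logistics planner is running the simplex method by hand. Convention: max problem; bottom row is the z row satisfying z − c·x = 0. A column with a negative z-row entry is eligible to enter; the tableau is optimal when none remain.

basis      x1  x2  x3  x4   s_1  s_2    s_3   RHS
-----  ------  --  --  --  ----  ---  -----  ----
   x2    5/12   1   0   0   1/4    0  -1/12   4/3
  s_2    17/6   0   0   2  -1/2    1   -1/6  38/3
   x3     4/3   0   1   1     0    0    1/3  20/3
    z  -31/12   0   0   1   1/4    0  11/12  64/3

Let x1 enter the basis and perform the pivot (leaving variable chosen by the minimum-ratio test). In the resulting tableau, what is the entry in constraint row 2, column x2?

Ratio test on column x1 — row 1: (4/3)/(5/12) = 16/5; row 2: (38/3)/(17/6) = 76/17; row 3: (20/3)/(4/3) = 5. Minimum is 16/5 at row 1 (x2 leaves); pivot element 5/12.
Divide row 1 by 5/12; eliminate column x1 from the other rows.
Row 2 update in column x2: 0 − (17/6)·(12/5) = -34/5.

-34/5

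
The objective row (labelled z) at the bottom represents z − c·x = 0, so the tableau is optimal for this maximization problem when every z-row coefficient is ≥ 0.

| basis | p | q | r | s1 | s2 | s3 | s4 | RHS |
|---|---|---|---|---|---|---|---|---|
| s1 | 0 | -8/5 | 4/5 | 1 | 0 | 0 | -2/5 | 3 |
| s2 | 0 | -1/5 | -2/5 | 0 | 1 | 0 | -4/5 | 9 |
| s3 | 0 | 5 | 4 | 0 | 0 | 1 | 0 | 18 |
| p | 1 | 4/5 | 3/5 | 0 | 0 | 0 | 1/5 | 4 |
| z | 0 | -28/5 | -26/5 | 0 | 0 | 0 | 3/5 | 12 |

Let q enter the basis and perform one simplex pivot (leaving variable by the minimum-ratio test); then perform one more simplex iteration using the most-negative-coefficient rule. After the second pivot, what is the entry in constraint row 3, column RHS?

Ratio test on column q — row 1: entry -8/5 ≤ 0; row 2: entry -1/5 ≤ 0; row 3: 18/5 = 18/5; row 4: 4/(4/5) = 5. Minimum is 18/5 at row 3 (s3 leaves); pivot element 5.
Divide row 3 by 5; eliminate column q from the other rows.
Second iteration: most negative z-row entry is -18/25 in column r, so r enters.
Ratio test on column r — row 1: (219/25)/(52/25) = 219/52; row 2: entry -6/25 ≤ 0; row 3: (18/5)/(4/5) = 9/2; row 4: entry -1/25 ≤ 0. Minimum is 219/52 at row 1 (s1 leaves); pivot element 52/25.
Divide row 1 by 52/25; eliminate column r from the other rows.
After both pivots, the entry at constraint row 3, column RHS is 3/13.

3/13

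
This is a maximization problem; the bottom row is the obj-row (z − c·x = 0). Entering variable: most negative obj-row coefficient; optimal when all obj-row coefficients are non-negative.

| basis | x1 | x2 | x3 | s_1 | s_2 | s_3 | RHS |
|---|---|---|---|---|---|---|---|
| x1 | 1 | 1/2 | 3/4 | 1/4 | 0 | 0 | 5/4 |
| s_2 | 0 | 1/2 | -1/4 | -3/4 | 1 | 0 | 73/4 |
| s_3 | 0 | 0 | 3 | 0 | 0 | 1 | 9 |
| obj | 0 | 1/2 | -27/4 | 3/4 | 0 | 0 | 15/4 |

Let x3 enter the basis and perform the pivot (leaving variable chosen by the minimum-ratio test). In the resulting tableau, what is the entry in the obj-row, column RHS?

15

Ratio test on column x3 — row 1: (5/4)/(3/4) = 5/3; row 2: entry -1/4 ≤ 0; row 3: 9/3 = 3. Minimum is 5/3 at row 1 (x1 leaves); pivot element 3/4.
Divide row 1 by 3/4; eliminate column x3 from the other rows.
obj-row update in column RHS: 15/4 − (-27/4)·(5/3) = 15.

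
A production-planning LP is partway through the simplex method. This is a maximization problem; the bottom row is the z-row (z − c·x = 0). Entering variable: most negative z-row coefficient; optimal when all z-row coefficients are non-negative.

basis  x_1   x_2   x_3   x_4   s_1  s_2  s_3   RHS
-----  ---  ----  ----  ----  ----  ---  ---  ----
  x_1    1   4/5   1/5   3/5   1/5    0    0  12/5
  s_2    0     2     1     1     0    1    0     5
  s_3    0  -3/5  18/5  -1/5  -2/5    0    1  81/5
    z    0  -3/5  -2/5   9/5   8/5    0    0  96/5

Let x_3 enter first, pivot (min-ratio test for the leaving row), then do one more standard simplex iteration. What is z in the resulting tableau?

275/13

Ratio test on column x_3 — row 1: (12/5)/(1/5) = 12; row 2: 5/1 = 5; row 3: (81/5)/(18/5) = 9/2. Minimum is 9/2 at row 3 (s_3 leaves); pivot element 18/5.
Pivot on row 3; the z-row RHS becomes 96/5 − (-2/5)·(9/2) = 21.
Next entering variable (most negative z-row entry -2/3): x_2.
Ratio test on column x_2 — row 1: (3/2)/(5/6) = 9/5; row 2: (1/2)/(13/6) = 3/13; row 3: entry -1/6 ≤ 0. Minimum is 3/13 at row 2 (s_2 leaves); pivot element 13/6.
After the second pivot the z-row RHS is 21 − (-2/3)·(3/13) = 275/13.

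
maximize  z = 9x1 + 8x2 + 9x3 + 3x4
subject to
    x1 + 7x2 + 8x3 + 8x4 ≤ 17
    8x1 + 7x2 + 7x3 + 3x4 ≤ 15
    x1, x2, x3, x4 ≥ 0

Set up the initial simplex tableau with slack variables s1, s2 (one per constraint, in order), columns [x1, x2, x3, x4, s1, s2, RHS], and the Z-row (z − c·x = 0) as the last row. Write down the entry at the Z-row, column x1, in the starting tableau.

-9

The Z-row carries the negated objective coefficients: the x1 entry is -9.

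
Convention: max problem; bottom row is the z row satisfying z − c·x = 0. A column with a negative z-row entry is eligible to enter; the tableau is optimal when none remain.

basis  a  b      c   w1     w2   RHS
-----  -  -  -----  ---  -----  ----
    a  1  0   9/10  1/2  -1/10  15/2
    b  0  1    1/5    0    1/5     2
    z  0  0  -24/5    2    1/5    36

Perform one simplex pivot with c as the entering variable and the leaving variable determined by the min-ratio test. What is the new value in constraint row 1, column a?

Ratio test on column c — row 1: (15/2)/(9/10) = 25/3; row 2: 2/(1/5) = 10. Minimum is 25/3 at row 1 (a leaves); pivot element 9/10.
Divide row 1 by 9/10; eliminate column c from the other rows.
In the new row 1, the a entry is the old entry divided by the pivot: 1/(9/10) = 10/9.

10/9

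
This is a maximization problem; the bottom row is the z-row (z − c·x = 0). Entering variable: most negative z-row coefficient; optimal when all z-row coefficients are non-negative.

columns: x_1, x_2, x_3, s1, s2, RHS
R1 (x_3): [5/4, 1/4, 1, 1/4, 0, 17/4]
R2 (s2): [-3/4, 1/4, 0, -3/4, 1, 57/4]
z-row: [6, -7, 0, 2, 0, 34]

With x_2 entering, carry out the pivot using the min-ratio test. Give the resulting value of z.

Ratio test on column x_2 — row 1: (17/4)/(1/4) = 17; row 2: (57/4)/(1/4) = 57. Minimum is 17 at row 1 (x_3 leaves); pivot element 1/4.
Pivot on row 1; the z-row RHS becomes 34 − (-7)·17 = 153.

153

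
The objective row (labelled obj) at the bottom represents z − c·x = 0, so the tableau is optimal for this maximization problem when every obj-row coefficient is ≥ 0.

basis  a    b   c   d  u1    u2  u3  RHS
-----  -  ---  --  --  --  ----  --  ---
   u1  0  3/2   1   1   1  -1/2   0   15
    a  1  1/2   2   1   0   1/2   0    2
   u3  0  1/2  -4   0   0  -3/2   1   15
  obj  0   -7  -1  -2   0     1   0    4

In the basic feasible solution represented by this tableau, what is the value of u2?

u2 is not in the basis, so in the current basic feasible solution u2 = 0.

0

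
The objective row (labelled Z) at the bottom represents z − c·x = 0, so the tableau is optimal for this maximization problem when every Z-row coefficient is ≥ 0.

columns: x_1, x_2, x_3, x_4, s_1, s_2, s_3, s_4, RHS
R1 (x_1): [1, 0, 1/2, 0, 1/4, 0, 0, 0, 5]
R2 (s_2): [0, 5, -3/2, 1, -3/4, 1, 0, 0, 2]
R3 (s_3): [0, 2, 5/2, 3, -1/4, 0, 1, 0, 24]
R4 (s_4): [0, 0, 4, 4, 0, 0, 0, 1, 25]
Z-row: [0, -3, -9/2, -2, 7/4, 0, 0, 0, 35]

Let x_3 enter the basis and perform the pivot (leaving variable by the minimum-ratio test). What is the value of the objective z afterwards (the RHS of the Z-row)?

Ratio test on column x_3 — row 1: 5/(1/2) = 10; row 2: entry -3/2 ≤ 0; row 3: 24/(5/2) = 48/5; row 4: 25/4 = 25/4. Minimum is 25/4 at row 4 (s_4 leaves); pivot element 4.
Pivot on row 4; the Z-row RHS becomes 35 − (-9/2)·(25/4) = 505/8.

505/8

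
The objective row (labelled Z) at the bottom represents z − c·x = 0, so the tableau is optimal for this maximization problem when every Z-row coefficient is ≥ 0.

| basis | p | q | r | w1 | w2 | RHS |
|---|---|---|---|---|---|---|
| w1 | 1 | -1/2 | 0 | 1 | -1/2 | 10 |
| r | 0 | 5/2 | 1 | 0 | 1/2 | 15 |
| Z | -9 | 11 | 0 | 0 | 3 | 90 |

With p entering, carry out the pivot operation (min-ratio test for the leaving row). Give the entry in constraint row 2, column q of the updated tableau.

Ratio test on column p — row 1: 10/1 = 10; row 2: entry 0 ≤ 0. Minimum is 10 at row 1 (w1 leaves); pivot element 1.
Divide row 1 by 1; eliminate column p from the other rows.
Row 2 update in column q: 5/2 − 0·(-1/2) = 5/2.

5/2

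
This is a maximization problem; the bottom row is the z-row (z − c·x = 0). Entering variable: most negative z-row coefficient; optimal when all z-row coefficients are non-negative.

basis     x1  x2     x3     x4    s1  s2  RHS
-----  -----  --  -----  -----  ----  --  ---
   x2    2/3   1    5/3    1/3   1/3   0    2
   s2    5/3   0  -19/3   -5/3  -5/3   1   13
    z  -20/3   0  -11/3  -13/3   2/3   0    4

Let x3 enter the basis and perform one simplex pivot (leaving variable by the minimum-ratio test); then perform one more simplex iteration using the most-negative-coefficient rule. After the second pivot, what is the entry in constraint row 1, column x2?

Ratio test on column x3 — row 1: 2/(5/3) = 6/5; row 2: entry -19/3 ≤ 0. Minimum is 6/5 at row 1 (x2 leaves); pivot element 5/3.
Divide row 1 by 5/3; eliminate column x3 from the other rows.
Second iteration: most negative z-row entry is -26/5 in column x1, so x1 enters.
Ratio test on column x1 — row 1: (6/5)/(2/5) = 3; row 2: (103/5)/(21/5) = 103/21. Minimum is 3 at row 1 (x3 leaves); pivot element 2/5.
Divide row 1 by 2/5; eliminate column x1 from the other rows.
After both pivots, the entry at constraint row 1, column x2 is 3/2.

3/2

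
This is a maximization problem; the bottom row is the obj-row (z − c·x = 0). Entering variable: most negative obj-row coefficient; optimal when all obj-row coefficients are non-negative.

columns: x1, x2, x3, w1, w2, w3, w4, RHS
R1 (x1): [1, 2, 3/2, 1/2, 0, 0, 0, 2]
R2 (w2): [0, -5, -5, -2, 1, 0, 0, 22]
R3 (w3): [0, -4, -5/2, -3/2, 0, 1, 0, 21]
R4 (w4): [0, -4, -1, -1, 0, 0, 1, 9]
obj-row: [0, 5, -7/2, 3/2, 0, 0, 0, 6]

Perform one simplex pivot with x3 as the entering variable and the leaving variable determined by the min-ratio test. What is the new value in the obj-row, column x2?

29/3

Ratio test on column x3 — row 1: 2/(3/2) = 4/3; row 2: entry -5 ≤ 0; row 3: entry -5/2 ≤ 0; row 4: entry -1 ≤ 0. Minimum is 4/3 at row 1 (x1 leaves); pivot element 3/2.
Divide row 1 by 3/2; eliminate column x3 from the other rows.
obj-row update in column x2: 5 − (-7/2)·(4/3) = 29/3.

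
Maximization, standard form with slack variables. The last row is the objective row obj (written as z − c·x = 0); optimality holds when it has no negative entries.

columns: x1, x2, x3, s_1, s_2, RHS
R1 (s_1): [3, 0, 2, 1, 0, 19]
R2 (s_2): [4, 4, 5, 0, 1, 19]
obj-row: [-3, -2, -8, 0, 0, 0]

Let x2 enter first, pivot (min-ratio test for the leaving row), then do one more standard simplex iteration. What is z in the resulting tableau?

Ratio test on column x2 — row 1: entry 0 ≤ 0; row 2: 19/4 = 19/4. Minimum is 19/4 at row 2 (s_2 leaves); pivot element 4.
Pivot on row 2; the obj-row RHS becomes 0 − (-2)·(19/4) = 19/2.
Next entering variable (most negative obj-row entry -11/2): x3.
Ratio test on column x3 — row 1: 19/2 = 19/2; row 2: (19/4)/(5/4) = 19/5. Minimum is 19/5 at row 2 (x2 leaves); pivot element 5/4.
After the second pivot the obj-row RHS is 19/2 − (-11/2)·(19/5) = 152/5.

152/5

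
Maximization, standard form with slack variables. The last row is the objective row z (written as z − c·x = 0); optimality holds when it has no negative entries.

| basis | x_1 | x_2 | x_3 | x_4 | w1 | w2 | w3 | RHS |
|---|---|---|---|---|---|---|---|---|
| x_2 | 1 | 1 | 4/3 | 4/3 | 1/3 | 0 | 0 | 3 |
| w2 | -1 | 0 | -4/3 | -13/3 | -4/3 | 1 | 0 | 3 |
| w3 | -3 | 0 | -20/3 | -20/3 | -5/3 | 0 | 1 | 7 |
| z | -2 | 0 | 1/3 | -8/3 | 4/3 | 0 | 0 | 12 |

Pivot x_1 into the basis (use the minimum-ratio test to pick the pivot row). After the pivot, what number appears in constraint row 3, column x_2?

3

Ratio test on column x_1 — row 1: 3/1 = 3; row 2: entry -1 ≤ 0; row 3: entry -3 ≤ 0. Minimum is 3 at row 1 (x_2 leaves); pivot element 1.
Divide row 1 by 1; eliminate column x_1 from the other rows.
Row 3 update in column x_2: 0 − (-3)·1 = 3.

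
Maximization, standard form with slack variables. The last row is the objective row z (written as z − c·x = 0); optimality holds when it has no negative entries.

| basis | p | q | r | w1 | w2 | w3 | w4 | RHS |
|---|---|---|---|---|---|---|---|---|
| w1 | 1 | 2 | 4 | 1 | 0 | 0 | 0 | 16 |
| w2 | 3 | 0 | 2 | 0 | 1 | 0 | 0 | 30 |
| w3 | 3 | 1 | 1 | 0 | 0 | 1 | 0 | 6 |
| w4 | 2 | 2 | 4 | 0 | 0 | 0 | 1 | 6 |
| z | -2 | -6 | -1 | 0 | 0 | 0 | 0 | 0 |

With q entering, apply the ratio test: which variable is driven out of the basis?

Column q entries and ratios — w1: 16/2 = 8; w2: 0 ≤ 0, skip; w3: 6/1 = 6; w4: 6/2 = 3.
Smallest ratio is 3 in the row of w4, so w4 leaves.

w4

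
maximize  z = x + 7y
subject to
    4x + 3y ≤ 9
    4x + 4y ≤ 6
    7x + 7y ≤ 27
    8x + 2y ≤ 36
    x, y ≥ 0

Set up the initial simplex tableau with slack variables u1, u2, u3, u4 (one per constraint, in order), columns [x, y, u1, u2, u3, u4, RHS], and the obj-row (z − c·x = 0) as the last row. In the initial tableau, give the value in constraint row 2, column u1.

0

Slack u1 belongs to constraint 1; its column is the unit vector e_1, so the entry in row 2 is 0.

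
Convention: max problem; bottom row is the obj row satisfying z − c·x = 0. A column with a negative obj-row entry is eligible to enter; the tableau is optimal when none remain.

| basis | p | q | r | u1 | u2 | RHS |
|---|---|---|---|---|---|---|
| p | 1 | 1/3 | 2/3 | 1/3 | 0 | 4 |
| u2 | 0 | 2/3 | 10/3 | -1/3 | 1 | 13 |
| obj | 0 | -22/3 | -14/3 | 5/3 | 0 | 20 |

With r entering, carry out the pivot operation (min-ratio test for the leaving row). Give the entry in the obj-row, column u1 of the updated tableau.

6/5

Ratio test on column r — row 1: 4/(2/3) = 6; row 2: 13/(10/3) = 39/10. Minimum is 39/10 at row 2 (u2 leaves); pivot element 10/3.
Divide row 2 by 10/3; eliminate column r from the other rows.
obj-row update in column u1: 5/3 − (-14/3)·(-1/10) = 6/5.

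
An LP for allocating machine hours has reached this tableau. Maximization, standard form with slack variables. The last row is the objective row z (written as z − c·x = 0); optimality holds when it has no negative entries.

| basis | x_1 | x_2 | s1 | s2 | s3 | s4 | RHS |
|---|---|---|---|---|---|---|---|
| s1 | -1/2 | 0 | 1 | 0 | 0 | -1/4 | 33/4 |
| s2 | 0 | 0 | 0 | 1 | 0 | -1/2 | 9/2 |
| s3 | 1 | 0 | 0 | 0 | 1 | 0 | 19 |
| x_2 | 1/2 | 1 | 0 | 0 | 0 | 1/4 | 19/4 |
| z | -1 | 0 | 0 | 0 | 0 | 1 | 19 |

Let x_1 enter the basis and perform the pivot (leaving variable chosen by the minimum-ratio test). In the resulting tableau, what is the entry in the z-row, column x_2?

2

Ratio test on column x_1 — row 1: entry -1/2 ≤ 0; row 2: entry 0 ≤ 0; row 3: 19/1 = 19; row 4: (19/4)/(1/2) = 19/2. Minimum is 19/2 at row 4 (x_2 leaves); pivot element 1/2.
Divide row 4 by 1/2; eliminate column x_1 from the other rows.
z-row update in column x_2: 0 − (-1)·2 = 2.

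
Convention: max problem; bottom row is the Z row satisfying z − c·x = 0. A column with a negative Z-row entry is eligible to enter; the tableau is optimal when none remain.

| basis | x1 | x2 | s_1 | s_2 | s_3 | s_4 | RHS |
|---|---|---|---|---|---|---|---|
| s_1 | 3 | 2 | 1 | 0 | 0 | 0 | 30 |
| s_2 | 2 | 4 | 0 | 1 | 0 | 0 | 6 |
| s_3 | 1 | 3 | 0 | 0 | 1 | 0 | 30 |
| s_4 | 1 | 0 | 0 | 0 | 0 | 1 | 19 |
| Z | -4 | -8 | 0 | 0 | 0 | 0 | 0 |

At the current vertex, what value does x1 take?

0

x1 is not in the basis, so in the current basic feasible solution x1 = 0.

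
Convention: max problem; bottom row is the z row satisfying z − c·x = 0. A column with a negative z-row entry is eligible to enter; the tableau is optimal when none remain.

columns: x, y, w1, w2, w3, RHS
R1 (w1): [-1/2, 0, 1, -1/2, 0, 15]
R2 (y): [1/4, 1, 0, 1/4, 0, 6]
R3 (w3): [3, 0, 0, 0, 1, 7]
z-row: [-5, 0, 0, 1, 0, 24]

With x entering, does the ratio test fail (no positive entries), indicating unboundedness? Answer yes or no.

Column x has positive entries in row(s) 2, 3, so the ratio test bounds it — not unbounded.

no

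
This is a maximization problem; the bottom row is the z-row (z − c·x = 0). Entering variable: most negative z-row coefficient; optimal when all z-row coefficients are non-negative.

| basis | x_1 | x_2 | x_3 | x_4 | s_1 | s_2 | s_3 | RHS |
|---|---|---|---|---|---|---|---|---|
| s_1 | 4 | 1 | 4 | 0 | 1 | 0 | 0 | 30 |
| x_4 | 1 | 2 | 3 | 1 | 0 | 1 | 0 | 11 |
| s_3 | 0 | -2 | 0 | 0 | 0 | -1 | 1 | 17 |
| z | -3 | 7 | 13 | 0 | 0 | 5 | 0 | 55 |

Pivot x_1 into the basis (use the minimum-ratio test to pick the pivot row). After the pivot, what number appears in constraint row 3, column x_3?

Ratio test on column x_1 — row 1: 30/4 = 15/2; row 2: 11/1 = 11; row 3: entry 0 ≤ 0. Minimum is 15/2 at row 1 (s_1 leaves); pivot element 4.
Divide row 1 by 4; eliminate column x_1 from the other rows.
Row 3 update in column x_3: 0 − 0·1 = 0.

0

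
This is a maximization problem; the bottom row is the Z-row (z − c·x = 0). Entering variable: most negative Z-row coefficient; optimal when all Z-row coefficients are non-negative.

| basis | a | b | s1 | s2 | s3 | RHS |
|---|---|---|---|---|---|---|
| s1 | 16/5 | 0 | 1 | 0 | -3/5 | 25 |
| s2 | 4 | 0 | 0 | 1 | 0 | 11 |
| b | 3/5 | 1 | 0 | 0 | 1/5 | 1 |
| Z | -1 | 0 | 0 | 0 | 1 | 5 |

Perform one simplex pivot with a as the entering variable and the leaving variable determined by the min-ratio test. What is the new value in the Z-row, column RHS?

20/3

Ratio test on column a — row 1: 25/(16/5) = 125/16; row 2: 11/4 = 11/4; row 3: 1/(3/5) = 5/3. Minimum is 5/3 at row 3 (b leaves); pivot element 3/5.
Divide row 3 by 3/5; eliminate column a from the other rows.
Z-row update in column RHS: 5 − (-1)·(5/3) = 20/3.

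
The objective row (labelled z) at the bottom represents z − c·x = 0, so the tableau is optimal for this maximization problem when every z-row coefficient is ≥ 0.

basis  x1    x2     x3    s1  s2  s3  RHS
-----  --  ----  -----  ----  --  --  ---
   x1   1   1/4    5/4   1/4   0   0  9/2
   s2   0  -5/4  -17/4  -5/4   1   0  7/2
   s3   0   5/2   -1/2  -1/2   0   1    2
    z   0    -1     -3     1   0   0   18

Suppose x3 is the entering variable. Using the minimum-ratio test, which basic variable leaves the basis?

x1

Column x3 entries and ratios — x1: (9/2)/(5/4) = 18/5; s2: -17/4 ≤ 0, skip; s3: -1/2 ≤ 0, skip.
Smallest ratio is 18/5 in the row of x1, so x1 leaves.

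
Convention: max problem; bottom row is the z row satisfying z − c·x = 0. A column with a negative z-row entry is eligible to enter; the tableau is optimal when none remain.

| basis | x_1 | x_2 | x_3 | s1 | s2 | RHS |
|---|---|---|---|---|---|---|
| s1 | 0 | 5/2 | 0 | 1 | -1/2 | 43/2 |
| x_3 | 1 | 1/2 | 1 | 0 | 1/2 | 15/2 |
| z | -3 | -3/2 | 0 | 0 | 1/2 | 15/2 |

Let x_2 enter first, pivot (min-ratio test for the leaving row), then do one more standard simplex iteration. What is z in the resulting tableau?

30

Ratio test on column x_2 — row 1: (43/2)/(5/2) = 43/5; row 2: (15/2)/(1/2) = 15. Minimum is 43/5 at row 1 (s1 leaves); pivot element 5/2.
Pivot on row 1; the z-row RHS becomes 15/2 − (-3/2)·(43/5) = 102/5.
Next entering variable (most negative z-row entry -3): x_1.
Ratio test on column x_1 — row 1: entry 0 ≤ 0; row 2: (16/5)/1 = 16/5. Minimum is 16/5 at row 2 (x_3 leaves); pivot element 1.
After the second pivot the z-row RHS is 102/5 − (-3)·(16/5) = 30.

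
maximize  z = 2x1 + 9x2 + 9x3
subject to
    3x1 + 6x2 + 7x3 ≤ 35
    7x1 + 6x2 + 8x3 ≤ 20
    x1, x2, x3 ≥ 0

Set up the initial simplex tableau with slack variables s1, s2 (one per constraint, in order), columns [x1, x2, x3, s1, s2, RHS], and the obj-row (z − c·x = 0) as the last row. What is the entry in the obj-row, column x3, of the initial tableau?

The obj-row carries the negated objective coefficients: the x3 entry is -9.

-9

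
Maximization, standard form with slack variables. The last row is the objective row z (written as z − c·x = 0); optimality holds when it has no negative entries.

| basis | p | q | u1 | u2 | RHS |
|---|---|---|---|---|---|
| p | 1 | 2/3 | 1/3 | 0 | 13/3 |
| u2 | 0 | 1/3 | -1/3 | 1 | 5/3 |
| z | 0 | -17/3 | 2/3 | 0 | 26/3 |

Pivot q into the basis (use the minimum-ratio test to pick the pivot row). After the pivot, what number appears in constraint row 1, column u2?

-2

Ratio test on column q — row 1: (13/3)/(2/3) = 13/2; row 2: (5/3)/(1/3) = 5. Minimum is 5 at row 2 (u2 leaves); pivot element 1/3.
Divide row 2 by 1/3; eliminate column q from the other rows.
Row 1 update in column u2: 0 − (2/3)·3 = -2.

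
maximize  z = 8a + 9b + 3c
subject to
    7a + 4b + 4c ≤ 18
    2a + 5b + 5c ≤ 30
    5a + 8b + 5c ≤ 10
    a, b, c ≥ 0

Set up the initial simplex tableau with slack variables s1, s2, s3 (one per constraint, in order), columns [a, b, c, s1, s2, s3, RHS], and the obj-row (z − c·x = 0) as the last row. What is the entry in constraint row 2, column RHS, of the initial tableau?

The RHS of constraint 2 is b_2 = 30.

30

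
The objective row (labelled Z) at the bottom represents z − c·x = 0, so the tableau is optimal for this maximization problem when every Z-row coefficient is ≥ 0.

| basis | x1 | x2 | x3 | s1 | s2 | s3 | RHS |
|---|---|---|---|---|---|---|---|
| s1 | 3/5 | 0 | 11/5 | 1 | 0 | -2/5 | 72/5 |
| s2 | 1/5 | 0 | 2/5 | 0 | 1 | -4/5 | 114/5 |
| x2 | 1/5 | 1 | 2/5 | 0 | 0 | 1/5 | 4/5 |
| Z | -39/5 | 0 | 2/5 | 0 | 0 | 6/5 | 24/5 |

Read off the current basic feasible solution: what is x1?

x1 is not in the basis, so in the current basic feasible solution x1 = 0.

0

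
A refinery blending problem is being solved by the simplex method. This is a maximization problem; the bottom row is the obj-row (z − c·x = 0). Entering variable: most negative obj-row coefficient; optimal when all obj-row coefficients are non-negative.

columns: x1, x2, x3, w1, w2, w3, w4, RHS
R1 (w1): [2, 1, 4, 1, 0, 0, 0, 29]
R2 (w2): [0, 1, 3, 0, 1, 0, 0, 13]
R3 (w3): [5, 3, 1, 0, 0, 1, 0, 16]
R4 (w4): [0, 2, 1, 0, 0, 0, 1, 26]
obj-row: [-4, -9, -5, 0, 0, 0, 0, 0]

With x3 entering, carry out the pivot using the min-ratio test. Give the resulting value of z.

Ratio test on column x3 — row 1: 29/4 = 29/4; row 2: 13/3 = 13/3; row 3: 16/1 = 16; row 4: 26/1 = 26. Minimum is 13/3 at row 2 (w2 leaves); pivot element 3.
Pivot on row 2; the obj-row RHS becomes 0 − (-5)·(13/3) = 65/3.

65/3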